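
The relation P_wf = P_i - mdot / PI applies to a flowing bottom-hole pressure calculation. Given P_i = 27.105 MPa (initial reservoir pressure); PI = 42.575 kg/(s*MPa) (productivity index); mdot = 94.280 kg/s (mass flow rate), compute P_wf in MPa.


P_wf = P_i - mdot / PI
P_wf = 27.105 - 94.280 / 42.575
P_wf = 24.891 MPa


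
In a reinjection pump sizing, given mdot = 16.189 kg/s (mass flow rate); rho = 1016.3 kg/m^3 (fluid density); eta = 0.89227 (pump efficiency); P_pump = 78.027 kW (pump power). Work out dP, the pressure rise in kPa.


dP = P_pump * rho * eta / mdot
dP = 78.027 * 1016.3 * 0.89227 / 16.189
dP = 4370.6 kPa


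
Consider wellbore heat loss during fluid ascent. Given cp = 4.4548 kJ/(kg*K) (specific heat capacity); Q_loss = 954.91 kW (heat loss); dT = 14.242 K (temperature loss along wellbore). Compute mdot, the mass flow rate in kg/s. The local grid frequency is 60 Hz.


mdot = Q_loss / (cp * dT)
mdot = 954.91 / (4.4548 * 14.242)
mdot = 15.051 kg/s


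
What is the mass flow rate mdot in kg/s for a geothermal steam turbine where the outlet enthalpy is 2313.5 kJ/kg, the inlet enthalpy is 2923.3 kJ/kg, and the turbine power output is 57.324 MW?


mdot = P * 1000 / (h_in - h_out)
mdot = 57.324 * 1000 / (2923.3 - 2313.5)
mdot = 94.005 kg/s


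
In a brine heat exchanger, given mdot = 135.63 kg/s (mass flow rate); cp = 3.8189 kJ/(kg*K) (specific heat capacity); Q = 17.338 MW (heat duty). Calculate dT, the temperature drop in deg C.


dT = Q * 1000 / (mdot * cp)
dT = 17.338 * 1000 / (135.63 * 3.8189)
dT = 33.47379 K
Convert (temperature difference, 1 K = 1 deg C): 33.47379 K = 33.47379 deg C
dT = 33.474 deg C


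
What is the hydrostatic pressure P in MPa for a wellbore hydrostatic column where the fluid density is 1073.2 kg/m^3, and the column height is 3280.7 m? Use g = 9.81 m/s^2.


P = rho * g * h / 1e6
P = 1073.2 * 9.81 * 3280.7 / 1e6
P = 34.540 MPa


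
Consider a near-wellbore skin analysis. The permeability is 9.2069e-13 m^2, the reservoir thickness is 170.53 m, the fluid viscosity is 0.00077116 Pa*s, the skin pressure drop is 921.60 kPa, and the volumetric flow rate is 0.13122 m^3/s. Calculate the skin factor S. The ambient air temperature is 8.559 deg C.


S = dP_s * 1000 * 2*pi*k*hr / (q*mu)
S = 921.60 * 1000 * 2*pi*9.2069e-13*170.53 / (0.13122*0.00077116)
S = 8.9845


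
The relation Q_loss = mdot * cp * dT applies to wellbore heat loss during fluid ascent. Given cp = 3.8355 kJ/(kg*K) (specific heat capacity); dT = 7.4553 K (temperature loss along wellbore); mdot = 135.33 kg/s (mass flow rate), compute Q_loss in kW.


Q_loss = mdot * cp * dT
Q_loss = 135.33 * 3.8355 * 7.4553
Q_loss = 3869.7 kW


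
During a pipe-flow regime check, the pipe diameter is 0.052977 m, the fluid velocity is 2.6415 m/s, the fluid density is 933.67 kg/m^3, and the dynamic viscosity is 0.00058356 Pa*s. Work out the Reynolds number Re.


Re = rho * vel * D / mu
Re = 933.67 * 2.6415 * 0.052977 / 0.00058356
Re = 2.2390e+05


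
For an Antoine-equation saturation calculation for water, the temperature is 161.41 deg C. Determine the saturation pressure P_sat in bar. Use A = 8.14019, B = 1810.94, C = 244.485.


P_sat = 10^(A - B/(C + T)) / 760 * 0.101325
P_sat = 10^(8.14019 - 1810.94/(244.485 + 161.41)) / 760 * 0.101325
P_sat = 0.6360567 MPa
Convert: 0.6360567 MPa * 10.0 = 6.3606 bar
P_sat = 6.3606 bar


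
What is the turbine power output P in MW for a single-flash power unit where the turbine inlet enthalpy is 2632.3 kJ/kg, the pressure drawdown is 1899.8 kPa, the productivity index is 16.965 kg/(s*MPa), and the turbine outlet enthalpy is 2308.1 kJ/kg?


Step 1: mdot = PI * dP / 1000 = 16.965 * 1899.8 / 1000 = 32.23011 kg/s
Step 2: P = mdot*(h_in - h_out)/1000 = 32.23011*(2632.3 - 2308.1)/1000 = 10.449 MW
P = 10.449 MW


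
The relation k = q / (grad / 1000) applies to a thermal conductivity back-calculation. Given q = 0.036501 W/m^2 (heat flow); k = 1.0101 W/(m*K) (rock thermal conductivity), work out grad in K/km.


grad = q / k * 1000
grad = 0.036501 / 1.0101 * 1000
grad = 36.13603 deg C/km
Convert: 36.13603 deg C/km * 1.0 = 36.136 K/km
grad = 36.136 K/km


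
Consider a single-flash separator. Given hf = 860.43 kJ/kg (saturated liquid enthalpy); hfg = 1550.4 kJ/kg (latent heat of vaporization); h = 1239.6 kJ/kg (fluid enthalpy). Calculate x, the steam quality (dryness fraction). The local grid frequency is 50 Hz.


x = (h - hf) / hfg
x = (1239.6 - 860.43) / 1550.4
x = 0.24456


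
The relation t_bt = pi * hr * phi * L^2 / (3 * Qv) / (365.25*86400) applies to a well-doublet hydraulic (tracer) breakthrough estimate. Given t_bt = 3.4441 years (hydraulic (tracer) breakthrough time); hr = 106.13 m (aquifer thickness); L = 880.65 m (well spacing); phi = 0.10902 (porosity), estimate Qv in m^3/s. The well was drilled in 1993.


Qv = pi*hr*phi*L^2 / (3*t_bt*365.25*86400)
Qv = pi*106.13*0.10902*880.65^2 / (3*3.4441*365.25*86400)
Qv = 0.086457 m^3/s


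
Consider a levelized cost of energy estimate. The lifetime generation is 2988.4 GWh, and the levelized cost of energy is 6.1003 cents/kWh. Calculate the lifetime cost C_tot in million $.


C_tot = LCOE / 100 * E_tot
C_tot = 6.1003 / 100 * 2988.4
C_tot = 182.30 million $


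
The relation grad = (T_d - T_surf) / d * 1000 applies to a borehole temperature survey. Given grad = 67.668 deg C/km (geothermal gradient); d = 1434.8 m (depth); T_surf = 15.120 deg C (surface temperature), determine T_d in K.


T_d = T_surf + grad * d / 1000
T_d = 15.120 + 67.668 * 1434.8 / 1000
T_d = 112.2100 deg C
Convert to K: 112.2100 + 273.15 = 385.36 K
T_d = 385.36 K


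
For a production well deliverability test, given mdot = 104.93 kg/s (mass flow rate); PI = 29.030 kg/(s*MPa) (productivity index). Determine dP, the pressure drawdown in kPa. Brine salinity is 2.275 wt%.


dP = mdot * 1000 / PI
dP = 104.93 * 1000 / 29.030
dP = 3614.5 kPa


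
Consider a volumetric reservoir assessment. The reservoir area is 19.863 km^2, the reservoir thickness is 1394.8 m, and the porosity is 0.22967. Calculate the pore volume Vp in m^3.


Vp = A * 1e6 * hr * phi
Vp = 19.863 * 1e6 * 1394.8 * 0.22967
Vp = 6.3630e+09 m^3


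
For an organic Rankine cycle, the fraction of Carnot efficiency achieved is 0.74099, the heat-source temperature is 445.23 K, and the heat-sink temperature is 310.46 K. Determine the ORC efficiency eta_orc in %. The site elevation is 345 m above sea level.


eta_orc = (1 - Tc/Th) * f * 100
eta_orc = (1 - 310.46/445.23) * 0.74099 * 100
eta_orc = 22.430 %


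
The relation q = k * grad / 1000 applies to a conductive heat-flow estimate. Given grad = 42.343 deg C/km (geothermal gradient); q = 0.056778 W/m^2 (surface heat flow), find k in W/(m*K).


k = q * 1000 / grad
k = 0.056778 * 1000 / 42.343
k = 1.3409 W/(m*K)


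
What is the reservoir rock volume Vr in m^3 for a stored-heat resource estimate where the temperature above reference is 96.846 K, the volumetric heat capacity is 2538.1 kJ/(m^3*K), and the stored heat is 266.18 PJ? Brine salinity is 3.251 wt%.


Vr = Q_s * 1e12 / (rhoc * dT)
Vr = 266.18 * 1e12 / (2538.1 * 96.846)
Vr = 1.0829e+09 m^3


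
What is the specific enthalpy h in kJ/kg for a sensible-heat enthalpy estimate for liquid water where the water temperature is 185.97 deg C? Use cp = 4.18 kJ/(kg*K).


h = cp * T
h = 4.18 * 185.97
h = 777.35 kJ/kg


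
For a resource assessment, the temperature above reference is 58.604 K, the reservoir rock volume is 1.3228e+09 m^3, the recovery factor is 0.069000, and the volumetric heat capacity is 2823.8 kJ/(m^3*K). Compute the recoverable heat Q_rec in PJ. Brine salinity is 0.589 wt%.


Step 1: Q_s = Vr*rhoc*dT/1e12 = 1.3228e+09*2823.8*58.604/1e12 = 218.9048 PJ
Step 2: Q_rec = Q_s * RF = 218.9048 * 0.069 = 15.104 PJ
Q_rec = 15.104 PJ


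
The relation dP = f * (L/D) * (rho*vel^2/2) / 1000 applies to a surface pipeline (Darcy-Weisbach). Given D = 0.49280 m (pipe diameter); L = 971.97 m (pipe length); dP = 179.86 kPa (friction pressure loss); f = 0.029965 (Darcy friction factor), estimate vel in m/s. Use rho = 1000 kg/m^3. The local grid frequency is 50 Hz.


vel = sqrt(dP*1000*2*D / (f*L*rho))
vel = sqrt(179.86*1000*2*0.49280 / (0.029965*971.97*1000))
vel = 2.4671 m/s


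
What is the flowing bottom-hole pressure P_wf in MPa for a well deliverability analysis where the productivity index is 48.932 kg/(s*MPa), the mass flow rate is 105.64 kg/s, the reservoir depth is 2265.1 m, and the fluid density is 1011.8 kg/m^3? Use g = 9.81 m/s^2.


Step 1: P_i = rho*g*h/1e6 = 1011.8*9.81*2265.1/1e6 = 22.48283 MPa
Step 2: P_wf = P_i - mdot/PI = 22.48283 - 105.64/48.932 = 20.324 MPa
P_wf = 20.324 MPa


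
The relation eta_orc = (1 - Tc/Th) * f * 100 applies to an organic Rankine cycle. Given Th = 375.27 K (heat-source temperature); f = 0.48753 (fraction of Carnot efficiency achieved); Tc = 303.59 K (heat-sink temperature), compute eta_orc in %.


eta_orc = (1 - Tc/Th) * f * 100
eta_orc = (1 - 303.59/375.27) * 0.48753 * 100
eta_orc = 9.3123 %


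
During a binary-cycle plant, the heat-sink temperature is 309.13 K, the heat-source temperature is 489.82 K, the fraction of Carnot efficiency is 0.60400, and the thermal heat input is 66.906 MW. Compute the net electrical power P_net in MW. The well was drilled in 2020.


Step 1: eta = (1 - Tc/Th)*f = (1 - 309.13/489.82)*0.604 = 0.2228099
Step 2: P_net = eta * Q_in = 0.2228099 * 66.906 = 14.907 MW
P_net = 14.907 MW


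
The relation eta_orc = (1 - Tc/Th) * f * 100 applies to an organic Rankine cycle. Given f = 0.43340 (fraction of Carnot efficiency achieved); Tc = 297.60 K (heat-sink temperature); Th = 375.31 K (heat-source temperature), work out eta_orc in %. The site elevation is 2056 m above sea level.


eta_orc = (1 - Tc/Th) * f * 100
eta_orc = (1 - 297.60/375.31) * 0.43340 * 100
eta_orc = 8.9738 %


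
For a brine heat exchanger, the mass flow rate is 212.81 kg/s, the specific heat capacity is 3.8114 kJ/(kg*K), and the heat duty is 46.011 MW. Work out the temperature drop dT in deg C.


dT = Q * 1000 / (mdot * cp)
dT = 46.011 * 1000 / (212.81 * 3.8114)
dT = 56.72639 K
Convert (temperature difference, 1 K = 1 deg C): 56.72639 K = 56.72639 deg C
dT = 56.726 deg C


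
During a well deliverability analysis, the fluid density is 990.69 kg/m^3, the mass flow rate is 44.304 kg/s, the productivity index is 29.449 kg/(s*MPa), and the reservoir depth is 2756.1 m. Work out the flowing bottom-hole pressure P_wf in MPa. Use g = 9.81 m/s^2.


Step 1: P_i = rho*g*h/1e6 = 990.69*9.81*2756.1/1e6 = 26.78562 MPa
Step 2: P_wf = P_i - mdot/PI = 26.78562 - 44.304/29.449 = 25.281 MPa
P_wf = 25.281 MPa


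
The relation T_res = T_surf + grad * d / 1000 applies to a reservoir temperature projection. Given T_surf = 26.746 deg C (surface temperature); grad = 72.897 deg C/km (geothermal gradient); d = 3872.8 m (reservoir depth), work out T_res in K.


T_res = T_surf + grad * d / 1000
T_res = 26.746 + 72.897 * 3872.8 / 1000
T_res = 309.0615 deg C
Convert to K: 309.0615 + 273.15 = 582.21 K
T_res = 582.21 K


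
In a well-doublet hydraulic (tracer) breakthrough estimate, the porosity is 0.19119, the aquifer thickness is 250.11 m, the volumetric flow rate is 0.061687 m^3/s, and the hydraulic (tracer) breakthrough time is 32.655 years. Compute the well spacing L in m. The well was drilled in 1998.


L = sqrt(t_bt*365.25*86400*3*Qv / (pi*hr*phi))
L = sqrt(32.655*365.25*86400*3*0.061687 / (pi*250.11*0.19119))
L = 1126.7 m


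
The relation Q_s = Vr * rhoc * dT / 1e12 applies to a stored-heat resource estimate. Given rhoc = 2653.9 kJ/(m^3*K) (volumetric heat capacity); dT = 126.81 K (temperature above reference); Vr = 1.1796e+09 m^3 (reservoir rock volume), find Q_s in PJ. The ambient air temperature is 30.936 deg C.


Q_s = Vr * rhoc * dT / 1e12
Q_s = 1.1796e+09 * 2653.9 * 126.81 / 1e12
Q_s = 396.98 PJ


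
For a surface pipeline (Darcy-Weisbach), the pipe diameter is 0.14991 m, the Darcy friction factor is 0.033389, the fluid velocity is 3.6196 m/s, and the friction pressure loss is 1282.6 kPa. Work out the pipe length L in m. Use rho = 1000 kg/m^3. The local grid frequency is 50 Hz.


L = dP*1000*D / (f*rho*vel^2/2)
L = 1282.6*1000*0.14991 / (0.033389*1000*3.6196^2/2)
L = 879.08 m


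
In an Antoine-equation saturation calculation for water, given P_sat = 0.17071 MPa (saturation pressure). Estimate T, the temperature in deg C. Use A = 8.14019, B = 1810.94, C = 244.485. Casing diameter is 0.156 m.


T = B / (A - log10(P_sat * 760 / 0.101325)) - C
T = 1810.94 / (8.14019 - log10(0.17071 * 760 / 0.101325)) - 244.485
T = 115.34 deg C


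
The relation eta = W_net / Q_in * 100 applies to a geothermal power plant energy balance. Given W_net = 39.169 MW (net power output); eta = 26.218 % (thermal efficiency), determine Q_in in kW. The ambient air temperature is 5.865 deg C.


Q_in = W_net / (eta / 100)
Q_in = 39.169 / (26.218 / 100)
Q_in = 149.3974 MW
Convert: 149.3974 MW * 1000.0 = 1.4940e+05 kW
Q_in = 1.4940e+05 kW


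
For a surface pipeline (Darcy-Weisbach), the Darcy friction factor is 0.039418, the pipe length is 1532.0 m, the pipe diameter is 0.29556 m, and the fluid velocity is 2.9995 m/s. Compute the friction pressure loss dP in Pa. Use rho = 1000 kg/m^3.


dP = f * (L/D) * (rho*vel^2/2) / 1000
dP = 0.039418 * (1532.0/0.29556) * (1000*2.9995^2/2) / 1000
dP = 919.1268 kPa
Convert: 919.1268 kPa * 1000.0 = 9.1913e+05 Pa
dP = 9.1913e+05 Pa


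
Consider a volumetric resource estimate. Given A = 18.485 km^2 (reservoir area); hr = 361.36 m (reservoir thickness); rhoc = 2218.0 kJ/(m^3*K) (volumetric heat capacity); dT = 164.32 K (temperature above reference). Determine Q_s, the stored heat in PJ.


Step 1: Vr = A*1e6*hr = 18.485*1e6*361.36 = 6.679740e+09 m^3
Step 2: Q_s = Vr*rhoc*dT/1e12 = 6.679740e+09*2218.0*164.32/1e12 = 2434.5 PJ
Q_s = 2434.5 PJ


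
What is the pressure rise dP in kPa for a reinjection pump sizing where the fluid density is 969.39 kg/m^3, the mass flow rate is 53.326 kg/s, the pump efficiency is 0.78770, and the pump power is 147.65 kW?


dP = P_pump * rho * eta / mdot
dP = 147.65 * 969.39 * 0.78770 / 53.326
dP = 2114.2 kPa


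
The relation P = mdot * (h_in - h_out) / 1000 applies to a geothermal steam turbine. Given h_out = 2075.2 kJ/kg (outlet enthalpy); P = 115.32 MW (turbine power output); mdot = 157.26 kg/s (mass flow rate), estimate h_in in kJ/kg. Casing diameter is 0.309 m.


h_in = h_out + P * 1000 / mdot
h_in = 2075.2 + 115.32 * 1000 / 157.26
h_in = 2808.5 kJ/kg


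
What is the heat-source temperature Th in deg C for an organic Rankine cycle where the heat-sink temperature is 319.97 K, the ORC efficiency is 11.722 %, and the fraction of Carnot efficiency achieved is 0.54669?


Th = Tc / (1 - (eta_orc/100)/f)
Th = 319.97 / (1 - (11.722/100)/0.54669)
Th = 407.3030 K
Convert to deg C: 407.3030 - 273.15 = 134.15 deg C
Th = 134.15 deg C


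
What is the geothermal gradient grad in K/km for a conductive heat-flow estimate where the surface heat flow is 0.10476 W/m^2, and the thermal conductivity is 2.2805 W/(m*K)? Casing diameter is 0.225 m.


grad = q * 1000 / k
grad = 0.10476 * 1000 / 2.2805
grad = 45.93729 deg C/km
Convert: 45.93729 deg C/km * 1.0 = 45.937 K/km
grad = 45.937 K/km


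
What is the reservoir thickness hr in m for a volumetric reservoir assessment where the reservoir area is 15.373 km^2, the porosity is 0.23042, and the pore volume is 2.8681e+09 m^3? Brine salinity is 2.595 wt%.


hr = Vp / (A * 1e6 * phi)
hr = 2.8681e+09 / (15.373 * 1e6 * 0.23042)
hr = 809.68 m


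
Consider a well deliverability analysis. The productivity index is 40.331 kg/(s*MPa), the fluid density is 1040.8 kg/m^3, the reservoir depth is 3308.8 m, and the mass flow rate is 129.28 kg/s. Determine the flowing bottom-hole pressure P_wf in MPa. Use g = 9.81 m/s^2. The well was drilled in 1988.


Step 1: P_i = rho*g*h/1e6 = 1040.8*9.81*3308.8/1e6 = 33.78367 MPa
Step 2: P_wf = P_i - mdot/PI = 33.78367 - 129.28/40.331 = 30.578 MPa
P_wf = 30.578 MPa


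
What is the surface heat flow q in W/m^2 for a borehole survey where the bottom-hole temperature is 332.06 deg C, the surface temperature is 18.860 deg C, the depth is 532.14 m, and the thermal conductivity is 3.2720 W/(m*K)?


Step 1: grad = (T_d - T_surf)/d * 1000 = (332.06 - 18.86)/532.14 * 1000 = 588.5669 deg C/km
Step 2: q = k * grad / 1000 = 3.272 * 588.5669 / 1000 = 1.9258 W/m^2
q = 1.9258 W/m^2


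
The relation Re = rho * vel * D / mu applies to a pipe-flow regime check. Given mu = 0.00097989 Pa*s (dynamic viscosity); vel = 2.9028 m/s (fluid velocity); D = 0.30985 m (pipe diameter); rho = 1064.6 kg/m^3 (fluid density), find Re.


Re = rho * vel * D / mu
Re = 1064.6 * 2.9028 * 0.30985 / 0.00097989
Re = 9.7719e+05


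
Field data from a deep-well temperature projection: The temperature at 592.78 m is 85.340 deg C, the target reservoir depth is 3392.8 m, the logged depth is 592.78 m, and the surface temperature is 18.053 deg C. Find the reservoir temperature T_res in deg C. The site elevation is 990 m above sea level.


Step 1: grad = (T_d1 - T_surf)/d1 * 1000 = (85.34 - 18.053)/592.78 * 1000 = 113.5109 deg C/km
Step 2: T_res = T_surf + grad*d2/1000 = 18.053 + 113.5109*3392.8/1000 = 403.17 deg C
T_res = 403.17 deg C


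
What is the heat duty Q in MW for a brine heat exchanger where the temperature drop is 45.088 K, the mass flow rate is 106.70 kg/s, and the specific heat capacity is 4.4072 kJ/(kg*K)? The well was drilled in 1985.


Q = mdot * cp * dT / 1000
Q = 106.70 * 4.4072 * 45.088 / 1000
Q = 21.203 MW


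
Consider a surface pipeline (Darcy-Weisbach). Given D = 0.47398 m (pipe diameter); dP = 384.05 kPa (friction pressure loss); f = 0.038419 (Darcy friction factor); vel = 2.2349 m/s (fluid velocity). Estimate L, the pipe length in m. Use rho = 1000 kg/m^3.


L = dP*1000*D / (f*rho*vel^2/2)
L = 384.05*1000*0.47398 / (0.038419*1000*2.2349^2/2)
L = 1897.2 m


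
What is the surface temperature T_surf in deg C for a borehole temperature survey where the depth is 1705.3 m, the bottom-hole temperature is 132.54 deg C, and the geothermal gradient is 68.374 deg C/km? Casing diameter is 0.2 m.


T_surf = T_d - grad * d / 1000
T_surf = 132.54 - 68.374 * 1705.3 / 1000
T_surf = 15.942 deg C


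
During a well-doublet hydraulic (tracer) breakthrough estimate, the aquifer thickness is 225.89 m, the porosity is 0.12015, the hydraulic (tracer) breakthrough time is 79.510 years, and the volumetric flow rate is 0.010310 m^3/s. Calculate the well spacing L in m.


L = sqrt(t_bt*365.25*86400*3*Qv / (pi*hr*phi))
L = sqrt(79.510*365.25*86400*3*0.010310 / (pi*225.89*0.12015))
L = 954.04 m


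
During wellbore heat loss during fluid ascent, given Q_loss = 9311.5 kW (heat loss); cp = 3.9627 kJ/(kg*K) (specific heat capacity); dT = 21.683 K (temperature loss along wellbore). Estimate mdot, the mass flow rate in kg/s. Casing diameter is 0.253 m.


mdot = Q_loss / (cp * dT)
mdot = 9311.5 / (3.9627 * 21.683)
mdot = 108.37 kg/s


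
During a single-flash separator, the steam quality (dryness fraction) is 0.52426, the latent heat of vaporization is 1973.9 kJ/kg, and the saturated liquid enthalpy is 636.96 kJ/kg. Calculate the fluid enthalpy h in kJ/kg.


h = hf + x * hfg
h = 636.96 + 0.52426 * 1973.9
h = 1671.8 kJ/kg


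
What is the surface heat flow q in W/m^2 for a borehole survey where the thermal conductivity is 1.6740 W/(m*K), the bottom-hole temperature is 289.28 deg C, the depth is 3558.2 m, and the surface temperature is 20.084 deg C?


Step 1: grad = (T_d - T_surf)/d * 1000 = (289.28 - 20.084)/3558.2 * 1000 = 75.65511 deg C/km
Step 2: q = k * grad / 1000 = 1.674 * 75.65511 / 1000 = 0.12665 W/m^2
q = 0.12665 W/m^2


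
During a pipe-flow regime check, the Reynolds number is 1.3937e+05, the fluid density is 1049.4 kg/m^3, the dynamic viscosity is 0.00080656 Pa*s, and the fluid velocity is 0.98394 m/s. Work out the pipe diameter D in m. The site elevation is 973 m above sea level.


D = Re * mu / (rho * vel)
D = 1.3937e+05 * 0.00080656 / (1049.4 * 0.98394)
D = 0.10887 m


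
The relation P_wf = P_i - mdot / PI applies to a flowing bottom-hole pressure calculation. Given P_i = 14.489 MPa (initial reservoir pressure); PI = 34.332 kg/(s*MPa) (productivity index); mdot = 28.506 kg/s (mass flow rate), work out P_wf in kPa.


P_wf = P_i - mdot / PI
P_wf = 14.489 - 28.506 / 34.332
P_wf = 13.65870 MPa
Convert: 13.65870 MPa * 1000.0 = 13659 kPa
P_wf = 13659 kPa


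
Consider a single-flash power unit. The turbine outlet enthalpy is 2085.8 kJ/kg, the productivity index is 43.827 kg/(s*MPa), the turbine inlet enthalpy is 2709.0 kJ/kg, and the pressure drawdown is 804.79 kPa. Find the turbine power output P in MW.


Step 1: mdot = PI * dP / 1000 = 43.827 * 804.79 / 1000 = 35.27153 kg/s
Step 2: P = mdot*(h_in - h_out)/1000 = 35.27153*(2709.0 - 2085.8)/1000 = 21.981 MW
P = 21.981 MW


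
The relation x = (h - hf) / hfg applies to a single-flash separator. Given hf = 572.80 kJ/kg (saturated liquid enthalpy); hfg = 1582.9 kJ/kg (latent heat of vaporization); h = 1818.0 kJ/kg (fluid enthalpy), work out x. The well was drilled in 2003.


x = (h - hf) / hfg
x = (1818.0 - 572.80) / 1582.9
x = 0.78666


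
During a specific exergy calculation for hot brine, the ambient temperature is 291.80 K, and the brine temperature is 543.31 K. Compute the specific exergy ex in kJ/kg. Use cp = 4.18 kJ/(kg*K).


ex = cp * ((T_b - T_0) - T_0 * ln(T_b/T_0))
ex = 4.18 * ((543.31 - 291.80) - 291.80 * ln(543.31/291.80))
ex = 293.12 kJ/kg


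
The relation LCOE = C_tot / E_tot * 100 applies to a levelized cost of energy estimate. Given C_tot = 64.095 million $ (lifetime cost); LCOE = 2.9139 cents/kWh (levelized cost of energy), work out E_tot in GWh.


E_tot = C_tot / LCOE * 100
E_tot = 64.095 / 2.9139 * 100
E_tot = 2199.6 GWh


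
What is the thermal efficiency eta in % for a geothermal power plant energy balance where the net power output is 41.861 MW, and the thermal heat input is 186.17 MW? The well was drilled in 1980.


eta = W_net / Q_in * 100
eta = 41.861 / 186.17 * 100
eta = 22.485 %


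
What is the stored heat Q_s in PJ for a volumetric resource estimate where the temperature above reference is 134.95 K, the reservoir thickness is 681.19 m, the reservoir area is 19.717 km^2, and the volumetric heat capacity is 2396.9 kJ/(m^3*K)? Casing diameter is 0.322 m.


Step 1: Vr = A*1e6*hr = 19.717*1e6*681.19 = 1.343102e+10 m^3
Step 2: Q_s = Vr*rhoc*dT/1e12 = 1.343102e+10*2396.9*134.95/1e12 = 4344.4 PJ
Q_s = 4344.4 PJ


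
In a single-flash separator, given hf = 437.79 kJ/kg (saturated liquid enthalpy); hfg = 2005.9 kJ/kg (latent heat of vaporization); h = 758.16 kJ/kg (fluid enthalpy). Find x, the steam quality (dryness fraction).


x = (h - hf) / hfg
x = (758.16 - 437.79) / 2005.9
x = 0.15971


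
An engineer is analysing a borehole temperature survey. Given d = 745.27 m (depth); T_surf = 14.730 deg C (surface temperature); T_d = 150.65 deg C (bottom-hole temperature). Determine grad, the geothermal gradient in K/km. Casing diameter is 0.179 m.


grad = (T_d - T_surf) / d * 1000
grad = (150.65 - 14.730) / 745.27 * 1000
grad = 182.3769 deg C/km
Convert: 182.3769 deg C/km * 1.0 = 182.38 K/km
grad = 182.38 K/km


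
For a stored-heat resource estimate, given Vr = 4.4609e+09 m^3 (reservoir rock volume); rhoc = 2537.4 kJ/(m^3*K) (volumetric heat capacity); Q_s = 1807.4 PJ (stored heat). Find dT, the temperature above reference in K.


dT = Q_s * 1e12 / (Vr * rhoc)
dT = 1807.4 * 1e12 / (4.4609e+09 * 2537.4)
dT = 159.68 K


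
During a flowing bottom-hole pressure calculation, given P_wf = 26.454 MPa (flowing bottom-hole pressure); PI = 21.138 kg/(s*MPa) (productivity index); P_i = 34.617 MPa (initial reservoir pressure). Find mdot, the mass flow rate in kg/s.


mdot = (P_i - P_wf) * PI
mdot = (34.617 - 26.454) * 21.138
mdot = 172.55 kg/s


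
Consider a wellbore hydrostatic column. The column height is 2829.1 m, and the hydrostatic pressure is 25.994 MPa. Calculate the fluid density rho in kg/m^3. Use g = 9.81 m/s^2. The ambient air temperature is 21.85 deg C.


rho = P * 1e6 / (g * h)
rho = 25.994 * 1e6 / (9.81 * 2829.1)
rho = 936.60 kg/m^3


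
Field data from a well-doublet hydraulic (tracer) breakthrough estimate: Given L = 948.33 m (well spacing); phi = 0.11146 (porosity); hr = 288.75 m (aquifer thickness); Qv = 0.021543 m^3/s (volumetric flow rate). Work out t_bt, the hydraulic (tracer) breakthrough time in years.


t_bt = pi * hr * phi * L^2 / (3 * Qv) / (365.25*86400)
t_bt = pi * 288.75 * 0.11146 * 948.33^2 / (3 * 0.021543) / (365.25*86400)
t_bt = 44.584 years


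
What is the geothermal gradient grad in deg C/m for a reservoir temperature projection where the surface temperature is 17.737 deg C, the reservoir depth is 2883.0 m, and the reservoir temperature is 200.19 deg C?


grad = (T_res - T_surf) / d * 1000
grad = (200.19 - 17.737) / 2883.0 * 1000
grad = 63.28581 deg C/km
Convert: 63.28581 deg C/km * 0.001 = 0.063286 deg C/m
grad = 0.063286 deg C/m


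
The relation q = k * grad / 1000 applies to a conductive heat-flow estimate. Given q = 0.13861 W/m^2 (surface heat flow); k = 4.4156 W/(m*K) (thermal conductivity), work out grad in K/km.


grad = q * 1000 / k
grad = 0.13861 * 1000 / 4.4156
grad = 31.39098 deg C/km
Convert: 31.39098 deg C/km * 1.0 = 31.391 K/km
grad = 31.391 K/km


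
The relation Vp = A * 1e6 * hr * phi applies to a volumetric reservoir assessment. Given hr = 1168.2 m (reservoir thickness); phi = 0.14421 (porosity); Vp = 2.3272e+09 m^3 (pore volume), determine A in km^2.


A = Vp / (1e6 * hr * phi)
A = 2.3272e+09 / (1e6 * 1168.2 * 0.14421)
A = 13.814 km^2


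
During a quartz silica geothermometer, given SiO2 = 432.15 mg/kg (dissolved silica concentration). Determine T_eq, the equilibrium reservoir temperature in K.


T_eq = 1309 / (5.19 - log10(SiO2)) - 273.15
T_eq = 1309 / (5.19 - log10(432.15)) - 273.15
T_eq = 239.3060 deg C
Convert to K: 239.3060 + 273.15 = 512.46 K
T_eq = 512.46 K


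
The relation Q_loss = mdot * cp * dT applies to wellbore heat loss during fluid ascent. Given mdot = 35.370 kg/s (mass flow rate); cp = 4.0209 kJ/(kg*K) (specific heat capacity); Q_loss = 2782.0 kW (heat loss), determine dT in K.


dT = Q_loss / (mdot * cp)
dT = 2782.0 / (35.370 * 4.0209)
dT = 19.561 K


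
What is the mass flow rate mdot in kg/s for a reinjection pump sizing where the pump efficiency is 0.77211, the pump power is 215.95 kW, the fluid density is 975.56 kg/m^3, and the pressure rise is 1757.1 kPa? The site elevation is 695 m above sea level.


mdot = P_pump * rho * eta / dP
mdot = 215.95 * 975.56 * 0.77211 / 1757.1
mdot = 92.574 kg/s


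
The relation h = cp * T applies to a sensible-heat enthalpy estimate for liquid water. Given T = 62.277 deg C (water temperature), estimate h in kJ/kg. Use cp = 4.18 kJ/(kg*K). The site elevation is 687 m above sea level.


h = cp * T
h = 4.18 * 62.277
h = 260.32 kJ/kg


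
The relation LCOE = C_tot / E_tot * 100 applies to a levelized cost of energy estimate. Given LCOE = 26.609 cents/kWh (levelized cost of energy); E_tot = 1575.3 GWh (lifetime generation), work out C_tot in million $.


C_tot = LCOE / 100 * E_tot
C_tot = 26.609 / 100 * 1575.3
C_tot = 419.17 million $


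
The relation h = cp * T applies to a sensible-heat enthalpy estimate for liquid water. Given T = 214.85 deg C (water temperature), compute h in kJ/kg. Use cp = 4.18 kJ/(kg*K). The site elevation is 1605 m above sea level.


h = cp * T
h = 4.18 * 214.85
h = 898.07 kJ/kg


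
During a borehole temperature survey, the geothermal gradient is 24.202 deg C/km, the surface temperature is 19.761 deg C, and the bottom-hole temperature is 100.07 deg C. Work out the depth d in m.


d = (T_d - T_surf) / grad * 1000
d = (100.07 - 19.761) / 24.202 * 1000
d = 3318.3 m


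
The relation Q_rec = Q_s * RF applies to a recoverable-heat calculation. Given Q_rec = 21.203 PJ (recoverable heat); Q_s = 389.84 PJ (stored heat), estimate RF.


RF = Q_rec / Q_s
RF = 21.203 / 389.84
RF = 0.054389


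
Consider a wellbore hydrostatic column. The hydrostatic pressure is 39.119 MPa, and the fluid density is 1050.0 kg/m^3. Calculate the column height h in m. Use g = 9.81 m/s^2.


h = P * 1e6 / (g * rho)
h = 39.119 * 1e6 / (9.81 * 1050.0)
h = 3797.8 m


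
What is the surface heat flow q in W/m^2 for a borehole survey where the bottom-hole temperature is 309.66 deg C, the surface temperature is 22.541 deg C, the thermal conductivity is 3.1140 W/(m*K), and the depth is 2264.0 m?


Step 1: grad = (T_d - T_surf)/d * 1000 = (309.66 - 22.541)/2264.0 * 1000 = 126.8193 deg C/km
Step 2: q = k * grad / 1000 = 3.114 * 126.8193 / 1000 = 0.39492 W/m^2
q = 0.39492 W/m^2


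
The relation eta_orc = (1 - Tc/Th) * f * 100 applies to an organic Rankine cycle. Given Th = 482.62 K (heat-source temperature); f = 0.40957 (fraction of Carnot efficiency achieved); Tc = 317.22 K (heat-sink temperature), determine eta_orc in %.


eta_orc = (1 - Tc/Th) * f * 100
eta_orc = (1 - 317.22/482.62) * 0.40957 * 100
eta_orc = 14.036 %


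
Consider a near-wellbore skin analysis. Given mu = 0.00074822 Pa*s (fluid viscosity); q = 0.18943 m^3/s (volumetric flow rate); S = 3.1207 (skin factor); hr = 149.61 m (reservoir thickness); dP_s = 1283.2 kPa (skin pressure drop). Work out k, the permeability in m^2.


k = S*q*mu / (2*pi*dP_s*1000*hr)
k = 3.1207*0.18943*0.00074822 / (2*pi*1283.2*1000*149.61)
k = 3.6669e-13 m^2


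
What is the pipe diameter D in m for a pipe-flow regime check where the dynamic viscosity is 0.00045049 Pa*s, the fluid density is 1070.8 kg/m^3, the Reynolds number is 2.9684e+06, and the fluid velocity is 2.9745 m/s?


D = Re * mu / (rho * vel)
D = 2.9684e+06 * 0.00045049 / (1070.8 * 2.9745)
D = 0.41984 m


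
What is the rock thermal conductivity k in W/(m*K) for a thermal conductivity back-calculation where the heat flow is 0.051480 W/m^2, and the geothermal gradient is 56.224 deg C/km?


k = q / (grad / 1000)
k = 0.051480 / (56.224 / 1000)
k = 0.91562 W/(m*K)


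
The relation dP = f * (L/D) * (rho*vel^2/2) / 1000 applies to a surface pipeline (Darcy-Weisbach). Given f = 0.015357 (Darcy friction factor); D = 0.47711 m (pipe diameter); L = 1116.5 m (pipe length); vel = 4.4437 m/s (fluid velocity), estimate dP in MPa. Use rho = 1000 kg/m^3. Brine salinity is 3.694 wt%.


dP = f * (L/D) * (rho*vel^2/2) / 1000
dP = 0.015357 * (1116.5/0.47711) * (1000*4.4437^2/2) / 1000
dP = 354.8183 kPa
Convert: 354.8183 kPa * 0.001 = 0.35482 MPa
dP = 0.35482 MPa


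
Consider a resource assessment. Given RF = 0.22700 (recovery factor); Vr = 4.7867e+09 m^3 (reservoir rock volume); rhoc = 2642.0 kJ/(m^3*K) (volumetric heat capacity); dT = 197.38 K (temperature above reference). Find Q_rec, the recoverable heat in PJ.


Step 1: Q_s = Vr*rhoc*dT/1e12 = 4.7867e+09*2642.0*197.38/1e12 = 2496.159 PJ
Step 2: Q_rec = Q_s * RF = 2496.159 * 0.227 = 566.63 PJ
Q_rec = 566.63 PJ


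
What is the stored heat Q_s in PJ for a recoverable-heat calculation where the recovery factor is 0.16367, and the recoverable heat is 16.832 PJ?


Q_s = Q_rec / RF
Q_s = 16.832 / 0.16367
Q_s = 102.84 PJ


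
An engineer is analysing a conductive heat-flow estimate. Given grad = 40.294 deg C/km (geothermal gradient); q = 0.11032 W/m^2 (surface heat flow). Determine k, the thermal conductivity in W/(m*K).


k = q * 1000 / grad
k = 0.11032 * 1000 / 40.294
k = 2.7379 W/(m*K)


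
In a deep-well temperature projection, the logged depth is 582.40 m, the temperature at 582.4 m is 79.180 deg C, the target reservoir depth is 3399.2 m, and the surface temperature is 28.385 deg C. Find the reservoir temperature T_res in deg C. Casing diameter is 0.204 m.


Step 1: grad = (T_d1 - T_surf)/d1 * 1000 = (79.18 - 28.385)/582.4 * 1000 = 87.21669 deg C/km
Step 2: T_res = T_surf + grad*d2/1000 = 28.385 + 87.21669*3399.2/1000 = 324.85 deg C
T_res = 324.85 deg C


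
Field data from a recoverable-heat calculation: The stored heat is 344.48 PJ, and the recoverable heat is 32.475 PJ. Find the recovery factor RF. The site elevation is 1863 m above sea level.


RF = Q_rec / Q_s
RF = 32.475 / 344.48
RF = 0.094273


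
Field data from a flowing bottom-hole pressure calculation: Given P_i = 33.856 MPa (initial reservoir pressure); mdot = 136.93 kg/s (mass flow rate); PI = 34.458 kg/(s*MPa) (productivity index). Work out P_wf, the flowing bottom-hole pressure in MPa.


P_wf = P_i - mdot / PI
P_wf = 33.856 - 136.93 / 34.458
P_wf = 29.882 MPa


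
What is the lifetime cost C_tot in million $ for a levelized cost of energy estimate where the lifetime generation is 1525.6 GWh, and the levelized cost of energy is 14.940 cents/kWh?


C_tot = LCOE / 100 * E_tot
C_tot = 14.940 / 100 * 1525.6
C_tot = 227.92 million $


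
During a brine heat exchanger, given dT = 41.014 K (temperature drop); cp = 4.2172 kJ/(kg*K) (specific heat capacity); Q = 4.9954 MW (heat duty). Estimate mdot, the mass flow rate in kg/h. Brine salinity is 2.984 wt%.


mdot = Q * 1000 / (cp * dT)
mdot = 4.9954 * 1000 / (4.2172 * 41.014)
mdot = 28.88111 kg/s
Convert: 28.88111 kg/s * 3600.0 = 1.0397e+05 kg/h
mdot = 1.0397e+05 kg/h


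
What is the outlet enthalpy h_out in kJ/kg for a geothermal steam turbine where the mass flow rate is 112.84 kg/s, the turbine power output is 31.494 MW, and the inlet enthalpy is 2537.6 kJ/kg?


h_out = h_in - P * 1000 / mdot
h_out = 2537.6 - 31.494 * 1000 / 112.84
h_out = 2258.5 kJ/kg


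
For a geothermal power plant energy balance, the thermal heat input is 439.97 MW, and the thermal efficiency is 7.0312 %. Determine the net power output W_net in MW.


W_net = eta / 100 * Q_in
W_net = 7.0312 / 100 * 439.97
W_net = 30.935 MW


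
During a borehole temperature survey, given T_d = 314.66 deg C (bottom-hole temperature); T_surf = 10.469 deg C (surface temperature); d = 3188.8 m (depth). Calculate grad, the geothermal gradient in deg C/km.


grad = (T_d - T_surf) / d * 1000
grad = (314.66 - 10.469) / 3188.8 * 1000
grad = 95.394 deg C/km


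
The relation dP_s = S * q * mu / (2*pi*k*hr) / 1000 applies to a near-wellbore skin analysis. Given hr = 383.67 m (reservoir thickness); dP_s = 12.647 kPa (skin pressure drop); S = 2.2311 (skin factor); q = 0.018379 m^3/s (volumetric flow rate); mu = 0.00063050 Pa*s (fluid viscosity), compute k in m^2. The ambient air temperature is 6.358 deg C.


k = S*q*mu / (2*pi*dP_s*1000*hr)
k = 2.2311*0.018379*0.00063050 / (2*pi*12.647*1000*383.67)
k = 8.4801e-13 m^2


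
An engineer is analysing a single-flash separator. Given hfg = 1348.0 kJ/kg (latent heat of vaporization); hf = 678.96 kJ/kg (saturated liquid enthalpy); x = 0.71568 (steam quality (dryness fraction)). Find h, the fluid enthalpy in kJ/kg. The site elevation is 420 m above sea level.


h = hf + x * hfg
h = 678.96 + 0.71568 * 1348.0
h = 1643.7 kJ/kg


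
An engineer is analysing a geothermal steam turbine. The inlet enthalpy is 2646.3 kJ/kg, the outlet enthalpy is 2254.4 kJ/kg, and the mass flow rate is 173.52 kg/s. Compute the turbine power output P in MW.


P = mdot * (h_in - h_out) / 1000
P = 173.52 * (2646.3 - 2254.4) / 1000
P = 68.002 MW


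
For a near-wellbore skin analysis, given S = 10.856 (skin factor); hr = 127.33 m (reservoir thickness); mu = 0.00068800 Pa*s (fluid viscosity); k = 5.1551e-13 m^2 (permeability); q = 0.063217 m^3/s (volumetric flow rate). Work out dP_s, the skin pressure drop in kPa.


dP_s = S * q * mu / (2*pi*k*hr) / 1000
dP_s = 10.856 * 0.063217 * 0.00068800 / (2*pi*5.1551e-13*127.33) / 1000
dP_s = 1144.8 kPa


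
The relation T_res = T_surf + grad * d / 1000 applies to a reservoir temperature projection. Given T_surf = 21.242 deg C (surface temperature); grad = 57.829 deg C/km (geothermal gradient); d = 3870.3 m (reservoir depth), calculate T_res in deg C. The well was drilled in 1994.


T_res = T_surf + grad * d / 1000
T_res = 21.242 + 57.829 * 3870.3 / 1000
T_res = 245.06 deg C


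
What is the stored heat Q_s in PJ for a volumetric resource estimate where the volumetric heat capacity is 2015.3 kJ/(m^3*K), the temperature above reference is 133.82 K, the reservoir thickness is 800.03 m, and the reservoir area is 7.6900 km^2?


Step 1: Vr = A*1e6*hr = 7.69*1e6*800.03 = 6.152231e+09 m^3
Step 2: Q_s = Vr*rhoc*dT/1e12 = 6.152231e+09*2015.3*133.82/1e12 = 1659.2 PJ
Q_s = 1659.2 PJ


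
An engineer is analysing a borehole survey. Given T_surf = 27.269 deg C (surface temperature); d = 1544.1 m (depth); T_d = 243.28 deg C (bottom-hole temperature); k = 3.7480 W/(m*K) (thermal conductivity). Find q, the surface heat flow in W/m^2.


Step 1: grad = (T_d - T_surf)/d * 1000 = (243.28 - 27.269)/1544.1 * 1000 = 139.8944 deg C/km
Step 2: q = k * grad / 1000 = 3.748 * 139.8944 / 1000 = 0.52432 W/m^2
q = 0.52432 W/m^2


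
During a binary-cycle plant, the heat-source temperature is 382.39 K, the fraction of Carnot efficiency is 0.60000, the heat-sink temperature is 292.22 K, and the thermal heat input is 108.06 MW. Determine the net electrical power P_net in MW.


Step 1: eta = (1 - Tc/Th)*f = (1 - 292.22/382.39)*0.6 = 0.1414838
Step 2: P_net = eta * Q_in = 0.1414838 * 108.06 = 15.289 MW
P_net = 15.289 MW


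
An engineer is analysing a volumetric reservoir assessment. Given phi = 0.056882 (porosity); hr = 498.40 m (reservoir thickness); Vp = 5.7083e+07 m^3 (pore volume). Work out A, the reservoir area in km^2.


A = Vp / (1e6 * hr * phi)
A = 5.7083e+07 / (1e6 * 498.40 * 0.056882)
A = 2.0135 km^2


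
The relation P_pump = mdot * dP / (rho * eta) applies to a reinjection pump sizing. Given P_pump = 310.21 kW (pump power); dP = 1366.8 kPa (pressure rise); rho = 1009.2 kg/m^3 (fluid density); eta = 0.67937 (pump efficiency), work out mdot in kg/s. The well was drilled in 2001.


mdot = P_pump * rho * eta / dP
mdot = 310.21 * 1009.2 * 0.67937 / 1366.8
mdot = 155.61 kg/s


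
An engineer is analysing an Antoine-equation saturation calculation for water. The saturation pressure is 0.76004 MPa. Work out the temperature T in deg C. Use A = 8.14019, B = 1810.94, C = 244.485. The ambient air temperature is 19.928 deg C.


T = B / (A - log10(P_sat * 760 / 0.101325)) - C
T = 1810.94 / (8.14019 - log10(0.76004 * 760 / 0.101325)) - 244.485
T = 168.57 deg C


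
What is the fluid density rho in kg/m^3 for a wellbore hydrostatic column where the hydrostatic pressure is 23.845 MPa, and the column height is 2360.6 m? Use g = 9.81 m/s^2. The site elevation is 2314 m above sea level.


rho = P * 1e6 / (g * h)
rho = 23.845 * 1e6 / (9.81 * 2360.6)
rho = 1029.7 kg/m^3


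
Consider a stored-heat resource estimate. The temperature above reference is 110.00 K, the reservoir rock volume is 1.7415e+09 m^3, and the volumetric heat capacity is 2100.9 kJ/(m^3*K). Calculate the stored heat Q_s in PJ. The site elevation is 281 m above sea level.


Q_s = Vr * rhoc * dT / 1e12
Q_s = 1.7415e+09 * 2100.9 * 110.00 / 1e12
Q_s = 402.46 PJ


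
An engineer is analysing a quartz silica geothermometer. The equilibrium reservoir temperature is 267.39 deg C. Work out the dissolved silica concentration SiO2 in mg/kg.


SiO2 = 10^(5.19 - 1309/(T_eq + 273.15))
SiO2 = 10^(5.19 - 1309/(267.39 + 273.15))
SiO2 = 586.61 mg/kg


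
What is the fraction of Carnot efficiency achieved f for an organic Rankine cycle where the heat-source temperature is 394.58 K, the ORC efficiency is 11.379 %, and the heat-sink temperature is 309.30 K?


f = (eta_orc/100) / (1 - Tc/Th)
f = (11.379/100) / (1 - 309.30/394.58)
f = 0.52649


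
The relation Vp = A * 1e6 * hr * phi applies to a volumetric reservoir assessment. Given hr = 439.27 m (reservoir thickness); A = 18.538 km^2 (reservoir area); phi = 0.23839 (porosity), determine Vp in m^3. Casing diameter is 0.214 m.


Vp = A * 1e6 * hr * phi
Vp = 18.538 * 1e6 * 439.27 * 0.23839
Vp = 1.9413e+09 m^3
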